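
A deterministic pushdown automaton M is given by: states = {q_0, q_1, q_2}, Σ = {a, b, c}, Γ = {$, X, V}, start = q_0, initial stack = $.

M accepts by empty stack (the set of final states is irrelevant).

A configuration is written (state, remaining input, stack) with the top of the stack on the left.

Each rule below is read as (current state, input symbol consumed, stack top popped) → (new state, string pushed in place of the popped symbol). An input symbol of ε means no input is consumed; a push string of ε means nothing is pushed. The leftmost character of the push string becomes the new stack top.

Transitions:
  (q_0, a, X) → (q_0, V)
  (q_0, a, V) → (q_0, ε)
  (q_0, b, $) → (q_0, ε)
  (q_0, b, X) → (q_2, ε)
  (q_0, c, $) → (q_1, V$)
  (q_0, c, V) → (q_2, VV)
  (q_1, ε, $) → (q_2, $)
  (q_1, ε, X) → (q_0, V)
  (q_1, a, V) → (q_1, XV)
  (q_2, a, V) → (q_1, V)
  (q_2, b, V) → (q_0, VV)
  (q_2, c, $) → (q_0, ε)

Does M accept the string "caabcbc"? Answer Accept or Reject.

Reject

(q_0, caabcbc, $) ⊢ (q_1, aabcbc, V$) ⊢ (q_1, abcbc, XV$) ⊢ (q_0, abcbc, VV$) ⊢ (q_0, bcbc, V$)
No transition applies at (q_0, bcbc, V$); input not fully consumed.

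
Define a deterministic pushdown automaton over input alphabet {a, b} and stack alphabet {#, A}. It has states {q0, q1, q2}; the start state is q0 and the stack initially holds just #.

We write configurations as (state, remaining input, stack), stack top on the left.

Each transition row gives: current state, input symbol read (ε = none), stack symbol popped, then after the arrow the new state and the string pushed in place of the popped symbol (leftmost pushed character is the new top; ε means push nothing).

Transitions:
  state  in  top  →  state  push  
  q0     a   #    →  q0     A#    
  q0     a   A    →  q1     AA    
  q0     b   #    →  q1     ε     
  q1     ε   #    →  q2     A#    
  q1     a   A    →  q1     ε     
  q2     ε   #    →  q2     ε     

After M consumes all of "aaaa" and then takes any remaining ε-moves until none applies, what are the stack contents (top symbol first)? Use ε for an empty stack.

A#

(q0, aaaa, #)
  read a, top #: go to q0, push A# → (q0, aaa, A#)
  read a, top A: go to q1, push AA → (q1, aa, AA#)
  read a, top A: go to q1, push ε → (q1, a, A#)
  read a, top A: go to q1, push ε → (q1, ε, #)
  ε-move, top #: go to q2, push A# → (q2, ε, A#)
All input consumed in state q2 with stack A#.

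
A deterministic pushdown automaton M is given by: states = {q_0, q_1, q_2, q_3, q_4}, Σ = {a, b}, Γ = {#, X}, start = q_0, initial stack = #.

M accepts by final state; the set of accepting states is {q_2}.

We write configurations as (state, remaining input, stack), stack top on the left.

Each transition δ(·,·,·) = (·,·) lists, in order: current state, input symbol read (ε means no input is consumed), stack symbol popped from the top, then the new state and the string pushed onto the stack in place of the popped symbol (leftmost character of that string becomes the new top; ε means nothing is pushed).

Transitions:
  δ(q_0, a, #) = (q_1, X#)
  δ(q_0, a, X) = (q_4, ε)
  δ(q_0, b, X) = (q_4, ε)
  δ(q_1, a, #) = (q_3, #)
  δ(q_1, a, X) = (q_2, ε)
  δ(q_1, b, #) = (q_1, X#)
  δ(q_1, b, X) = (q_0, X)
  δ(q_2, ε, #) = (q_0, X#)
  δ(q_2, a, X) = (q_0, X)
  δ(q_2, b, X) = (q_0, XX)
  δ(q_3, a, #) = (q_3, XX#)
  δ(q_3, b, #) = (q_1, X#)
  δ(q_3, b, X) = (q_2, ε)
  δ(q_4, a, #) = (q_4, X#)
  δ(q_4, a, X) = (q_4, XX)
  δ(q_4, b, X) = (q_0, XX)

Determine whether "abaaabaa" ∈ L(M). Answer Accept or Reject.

Reject

(q_0, abaaabaa, #) ⊢ (q_1, baaabaa, X#) ⊢ (q_0, aaabaa, X#) ⊢ (q_4, aabaa, #) ⊢ (q_4, abaa, X#) ⊢ (q_4, baa, XX#) ⊢ (q_0, aa, XXX#) ⊢ (q_4, a, XX#) ⊢ (q_4, ε, XXX#)
All input consumed; state q_4 ∉ F and no further ε-move applies.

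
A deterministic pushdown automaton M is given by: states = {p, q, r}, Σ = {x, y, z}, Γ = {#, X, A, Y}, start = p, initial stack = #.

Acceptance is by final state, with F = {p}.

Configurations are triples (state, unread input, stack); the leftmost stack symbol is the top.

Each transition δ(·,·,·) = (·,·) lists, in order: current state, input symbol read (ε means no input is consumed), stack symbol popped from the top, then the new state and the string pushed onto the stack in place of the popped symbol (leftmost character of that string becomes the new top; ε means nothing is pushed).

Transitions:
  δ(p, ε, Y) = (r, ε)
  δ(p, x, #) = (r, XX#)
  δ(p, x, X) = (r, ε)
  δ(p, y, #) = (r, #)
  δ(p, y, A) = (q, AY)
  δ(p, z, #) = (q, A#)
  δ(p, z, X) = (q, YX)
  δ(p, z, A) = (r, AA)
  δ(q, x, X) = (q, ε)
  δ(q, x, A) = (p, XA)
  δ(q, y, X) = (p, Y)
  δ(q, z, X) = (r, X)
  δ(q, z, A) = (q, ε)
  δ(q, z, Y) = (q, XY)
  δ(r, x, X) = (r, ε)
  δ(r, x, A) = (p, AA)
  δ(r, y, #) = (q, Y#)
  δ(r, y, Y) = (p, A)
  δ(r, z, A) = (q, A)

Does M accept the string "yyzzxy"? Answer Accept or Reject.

Accept

(p, yyzzxy, #) ⊢ (r, yzzxy, #) ⊢ (q, zzxy, Y#) ⊢ (q, zxy, XY#) ⊢ (r, xy, XY#) ⊢ (r, y, Y#) ⊢ (p, ε, A#)
All input consumed; state p ∈ F.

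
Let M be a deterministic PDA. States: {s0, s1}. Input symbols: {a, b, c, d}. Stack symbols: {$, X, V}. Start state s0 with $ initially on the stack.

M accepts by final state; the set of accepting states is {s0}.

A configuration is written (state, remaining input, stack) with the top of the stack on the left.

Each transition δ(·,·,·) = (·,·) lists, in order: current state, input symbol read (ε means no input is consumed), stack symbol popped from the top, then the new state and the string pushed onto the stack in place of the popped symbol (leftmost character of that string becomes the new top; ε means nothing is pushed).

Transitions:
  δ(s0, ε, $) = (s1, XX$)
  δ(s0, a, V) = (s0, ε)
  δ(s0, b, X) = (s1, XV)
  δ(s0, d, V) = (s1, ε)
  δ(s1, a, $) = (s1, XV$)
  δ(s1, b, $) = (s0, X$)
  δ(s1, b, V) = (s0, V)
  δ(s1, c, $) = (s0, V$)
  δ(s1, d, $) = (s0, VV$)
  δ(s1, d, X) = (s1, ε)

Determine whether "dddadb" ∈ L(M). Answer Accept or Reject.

Accept

(s0, dddadb, $)
  ε-move, top $: go to s1, push XX$ → (s1, dddadb, XX$)
  read d, top X: go to s1, push ε → (s1, ddadb, X$)
  read d, top X: go to s1, push ε → (s1, dadb, $)
  read d, top $: go to s0, push VV$ → (s0, adb, VV$)
  read a, top V: go to s0, push ε → (s0, db, V$)
  read d, top V: go to s1, push ε → (s1, b, $)
  read b, top $: go to s0, push X$ → (s0, ε, X$)
All input consumed; state s0 ∈ F.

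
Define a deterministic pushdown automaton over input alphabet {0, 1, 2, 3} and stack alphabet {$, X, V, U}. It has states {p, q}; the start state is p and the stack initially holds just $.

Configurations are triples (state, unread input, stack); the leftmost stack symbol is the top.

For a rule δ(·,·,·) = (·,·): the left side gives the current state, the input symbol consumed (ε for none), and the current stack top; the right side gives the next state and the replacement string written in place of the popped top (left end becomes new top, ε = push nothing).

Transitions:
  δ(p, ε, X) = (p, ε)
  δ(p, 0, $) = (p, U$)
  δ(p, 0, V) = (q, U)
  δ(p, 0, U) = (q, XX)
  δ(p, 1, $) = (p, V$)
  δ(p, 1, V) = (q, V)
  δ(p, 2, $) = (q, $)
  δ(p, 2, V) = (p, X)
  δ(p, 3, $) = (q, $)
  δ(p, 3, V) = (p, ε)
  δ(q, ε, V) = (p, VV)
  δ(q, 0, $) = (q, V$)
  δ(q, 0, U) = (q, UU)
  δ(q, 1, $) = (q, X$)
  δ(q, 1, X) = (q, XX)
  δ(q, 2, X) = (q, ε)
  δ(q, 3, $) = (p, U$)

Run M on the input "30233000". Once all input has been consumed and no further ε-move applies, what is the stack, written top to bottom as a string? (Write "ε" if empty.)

UUV$

(p, 30233000, $) ⊢ (q, 0233000, $) ⊢ (q, 233000, V$) ⊢ (p, 233000, VV$) ⊢ (p, 33000, XV$) ⊢ (p, 33000, V$) ⊢ (p, 3000, $) ⊢ (q, 000, $) ⊢ (q, 00, V$) ⊢ (p, 00, VV$) ⊢ (q, 0, UV$) ⊢ (q, ε, UUV$)
All input consumed in state q with stack UUV$.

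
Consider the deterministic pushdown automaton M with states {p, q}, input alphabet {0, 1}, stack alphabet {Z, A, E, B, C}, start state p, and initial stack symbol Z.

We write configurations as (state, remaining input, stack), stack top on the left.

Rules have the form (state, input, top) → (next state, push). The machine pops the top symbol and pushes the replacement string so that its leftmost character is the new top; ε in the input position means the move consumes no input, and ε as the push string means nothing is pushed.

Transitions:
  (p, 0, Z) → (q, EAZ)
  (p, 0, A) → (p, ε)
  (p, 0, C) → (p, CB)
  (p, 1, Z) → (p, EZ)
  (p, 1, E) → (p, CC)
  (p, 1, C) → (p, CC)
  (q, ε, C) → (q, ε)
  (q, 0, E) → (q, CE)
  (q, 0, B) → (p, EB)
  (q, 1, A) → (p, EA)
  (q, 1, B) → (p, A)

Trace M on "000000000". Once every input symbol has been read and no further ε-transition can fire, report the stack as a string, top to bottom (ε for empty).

(p, 000000000, Z)
  read 0, top Z: go to q, push EAZ → (q, 00000000, EAZ)
  read 0, top E: go to q, push CE → (q, 0000000, CEAZ)
  ε-move, top C: go to q, push ε → (q, 0000000, EAZ)
  read 0, top E: go to q, push CE → (q, 000000, CEAZ)
  ε-move, top C: go to q, push ε → (q, 000000, EAZ)
  read 0, top E: go to q, push CE → (q, 00000, CEAZ)
  ε-move, top C: go to q, push ε → (q, 00000, EAZ)
  read 0, top E: go to q, push CE → (q, 0000, CEAZ)
  ε-move, top C: go to q, push ε → (q, 0000, EAZ)
  read 0, top E: go to q, push CE → (q, 000, CEAZ)
  ε-move, top C: go to q, push ε → (q, 000, EAZ)
  read 0, top E: go to q, push CE → (q, 00, CEAZ)
  ε-move, top C: go to q, push ε → (q, 00, EAZ)
  read 0, top E: go to q, push CE → (q, 0, CEAZ)
  ε-move, top C: go to q, push ε → (q, 0, EAZ)
  read 0, top E: go to q, push CE → (q, ε, CEAZ)
  ε-move, top C: go to q, push ε → (q, ε, EAZ)
All input consumed in state q with stack EAZ.

EAZ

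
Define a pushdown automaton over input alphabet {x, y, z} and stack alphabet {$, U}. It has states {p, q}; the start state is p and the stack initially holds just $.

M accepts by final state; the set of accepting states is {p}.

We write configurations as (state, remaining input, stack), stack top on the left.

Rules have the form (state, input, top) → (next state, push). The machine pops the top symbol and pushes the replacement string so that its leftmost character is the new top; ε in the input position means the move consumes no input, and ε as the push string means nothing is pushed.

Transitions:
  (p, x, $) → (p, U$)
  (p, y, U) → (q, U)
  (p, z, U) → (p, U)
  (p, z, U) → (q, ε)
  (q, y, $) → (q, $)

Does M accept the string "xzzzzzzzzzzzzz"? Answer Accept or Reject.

Accept

One accepting computation: (p, xzzzzzzzzzzzzz, $) ⊢ (p, zzzzzzzzzzzzz, U$) ⊢ (p, zzzzzzzzzzzz, U$) ⊢ (p, zzzzzzzzzzz, U$) ⊢ (p, zzzzzzzzzz, U$) ⊢ (p, zzzzzzzzz, U$) ⊢ (p, zzzzzzzz, U$) ⊢ (p, zzzzzzz, U$) ⊢ (p, zzzzzz, U$) ⊢ (p, zzzzz, U$) ⊢ (p, zzzz, U$) ⊢ (p, zzz, U$) ⊢ (p, zz, U$) ⊢ (p, z, U$) ⊢ (p, ε, U$)
All input consumed and state p ∈ F.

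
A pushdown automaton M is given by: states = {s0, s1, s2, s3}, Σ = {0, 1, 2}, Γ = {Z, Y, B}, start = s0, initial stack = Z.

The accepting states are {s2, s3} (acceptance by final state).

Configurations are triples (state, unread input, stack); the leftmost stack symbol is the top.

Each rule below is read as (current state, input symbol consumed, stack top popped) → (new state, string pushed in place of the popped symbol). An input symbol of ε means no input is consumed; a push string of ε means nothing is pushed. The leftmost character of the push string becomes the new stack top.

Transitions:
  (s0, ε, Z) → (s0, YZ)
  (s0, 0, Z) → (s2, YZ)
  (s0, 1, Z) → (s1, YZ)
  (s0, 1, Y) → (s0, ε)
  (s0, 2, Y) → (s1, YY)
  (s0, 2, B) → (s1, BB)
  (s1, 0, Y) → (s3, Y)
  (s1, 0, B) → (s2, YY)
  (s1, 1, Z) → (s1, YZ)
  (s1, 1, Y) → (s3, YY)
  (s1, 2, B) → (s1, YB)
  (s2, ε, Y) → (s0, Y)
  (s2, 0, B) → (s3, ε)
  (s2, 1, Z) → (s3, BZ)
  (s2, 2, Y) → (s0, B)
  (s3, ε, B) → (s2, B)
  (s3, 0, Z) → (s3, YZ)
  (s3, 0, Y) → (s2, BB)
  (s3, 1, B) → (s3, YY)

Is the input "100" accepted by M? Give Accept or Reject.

One accepting computation: (s0, 100, Z) ⊢ (s1, 00, YZ) ⊢ (s3, 0, YZ) ⊢ (s2, ε, BBZ)
All input consumed and state s2 ∈ F.

Accept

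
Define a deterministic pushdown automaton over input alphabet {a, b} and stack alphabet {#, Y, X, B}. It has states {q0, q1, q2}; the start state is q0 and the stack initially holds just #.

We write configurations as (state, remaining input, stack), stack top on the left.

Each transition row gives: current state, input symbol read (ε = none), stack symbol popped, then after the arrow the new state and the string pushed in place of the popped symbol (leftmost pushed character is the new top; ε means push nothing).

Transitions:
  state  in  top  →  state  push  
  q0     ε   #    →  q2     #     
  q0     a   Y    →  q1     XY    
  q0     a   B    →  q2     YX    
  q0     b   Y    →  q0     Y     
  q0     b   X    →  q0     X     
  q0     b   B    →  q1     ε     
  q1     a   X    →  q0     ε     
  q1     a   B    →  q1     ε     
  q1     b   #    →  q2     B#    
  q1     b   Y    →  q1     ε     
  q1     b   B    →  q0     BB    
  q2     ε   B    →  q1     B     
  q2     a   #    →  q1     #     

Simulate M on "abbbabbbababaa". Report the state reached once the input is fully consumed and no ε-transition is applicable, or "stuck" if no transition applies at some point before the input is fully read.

(q0, abbbabbbababaa, #) ⊢ (q2, abbbabbbababaa, #) ⊢ (q1, bbbabbbababaa, #) ⊢ (q2, bbabbbababaa, B#) ⊢ (q1, bbabbbababaa, B#) ⊢ (q0, babbbababaa, BB#) ⊢ (q1, abbbababaa, B#) ⊢ (q1, bbbababaa, #) ⊢ (q2, bbababaa, B#) ⊢ (q1, bbababaa, B#) ⊢ (q0, bababaa, BB#) ⊢ (q1, ababaa, B#) ⊢ (q1, babaa, #) ⊢ (q2, abaa, B#) ⊢ (q1, abaa, B#) ⊢ (q1, baa, #) ⊢ (q2, aa, B#) ⊢ (q1, aa, B#) ⊢ (q1, a, #)
No transition for (q1, a, top #); M blocks with input a remaining.

stuck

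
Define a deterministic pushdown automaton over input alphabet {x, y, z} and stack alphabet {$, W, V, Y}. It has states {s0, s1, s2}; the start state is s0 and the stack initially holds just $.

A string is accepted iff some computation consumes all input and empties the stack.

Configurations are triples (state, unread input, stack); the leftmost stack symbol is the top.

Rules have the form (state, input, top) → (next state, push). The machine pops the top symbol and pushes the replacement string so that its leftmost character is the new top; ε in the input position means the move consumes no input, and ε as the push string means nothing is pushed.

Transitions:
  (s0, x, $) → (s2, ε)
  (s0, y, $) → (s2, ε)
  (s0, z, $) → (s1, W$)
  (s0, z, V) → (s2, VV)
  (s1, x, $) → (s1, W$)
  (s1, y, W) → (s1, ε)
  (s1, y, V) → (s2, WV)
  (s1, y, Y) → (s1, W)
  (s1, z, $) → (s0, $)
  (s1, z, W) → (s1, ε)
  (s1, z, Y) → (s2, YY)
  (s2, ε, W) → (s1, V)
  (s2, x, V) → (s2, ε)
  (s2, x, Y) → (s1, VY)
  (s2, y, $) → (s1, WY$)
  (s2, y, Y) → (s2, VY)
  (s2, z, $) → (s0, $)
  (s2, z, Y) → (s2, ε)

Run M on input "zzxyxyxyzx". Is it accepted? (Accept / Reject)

(s0, zzxyxyxyzx, $)
  read z, top $: go to s1, push W$ → (s1, zxyxyxyzx, W$)
  read z, top W: go to s1, push ε → (s1, xyxyxyzx, $)
  read x, top $: go to s1, push W$ → (s1, yxyxyzx, W$)
  read y, top W: go to s1, push ε → (s1, xyxyzx, $)
  read x, top $: go to s1, push W$ → (s1, yxyzx, W$)
  read y, top W: go to s1, push ε → (s1, xyzx, $)
  read x, top $: go to s1, push W$ → (s1, yzx, W$)
  read y, top W: go to s1, push ε → (s1, zx, $)
  read z, top $: go to s0, push $ → (s0, x, $)
  read x, top $: go to s2, push ε → (s2, ε, ε)
All input consumed and the stack is empty.

Accept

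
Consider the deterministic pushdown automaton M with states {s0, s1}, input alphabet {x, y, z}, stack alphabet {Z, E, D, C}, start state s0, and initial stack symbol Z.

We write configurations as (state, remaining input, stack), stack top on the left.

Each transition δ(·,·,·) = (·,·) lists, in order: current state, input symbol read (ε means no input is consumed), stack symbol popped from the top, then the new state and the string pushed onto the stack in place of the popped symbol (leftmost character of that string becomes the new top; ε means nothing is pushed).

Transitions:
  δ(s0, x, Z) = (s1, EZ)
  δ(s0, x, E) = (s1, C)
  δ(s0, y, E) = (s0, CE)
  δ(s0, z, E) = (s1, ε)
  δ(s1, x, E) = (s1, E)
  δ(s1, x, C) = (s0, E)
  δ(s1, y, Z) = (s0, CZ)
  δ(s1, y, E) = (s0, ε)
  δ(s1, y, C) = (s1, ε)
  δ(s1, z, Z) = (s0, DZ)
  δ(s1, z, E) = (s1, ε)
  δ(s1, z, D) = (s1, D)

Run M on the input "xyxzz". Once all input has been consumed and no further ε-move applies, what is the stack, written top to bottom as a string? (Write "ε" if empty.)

DZ

(s0, xyxzz, Z)
  read x, top Z: go to s1, push EZ → (s1, yxzz, EZ)
  read y, top E: go to s0, push ε → (s0, xzz, Z)
  read x, top Z: go to s1, push EZ → (s1, zz, EZ)
  read z, top E: go to s1, push ε → (s1, z, Z)
  read z, top Z: go to s0, push DZ → (s0, ε, DZ)
All input consumed in state s0 with stack DZ.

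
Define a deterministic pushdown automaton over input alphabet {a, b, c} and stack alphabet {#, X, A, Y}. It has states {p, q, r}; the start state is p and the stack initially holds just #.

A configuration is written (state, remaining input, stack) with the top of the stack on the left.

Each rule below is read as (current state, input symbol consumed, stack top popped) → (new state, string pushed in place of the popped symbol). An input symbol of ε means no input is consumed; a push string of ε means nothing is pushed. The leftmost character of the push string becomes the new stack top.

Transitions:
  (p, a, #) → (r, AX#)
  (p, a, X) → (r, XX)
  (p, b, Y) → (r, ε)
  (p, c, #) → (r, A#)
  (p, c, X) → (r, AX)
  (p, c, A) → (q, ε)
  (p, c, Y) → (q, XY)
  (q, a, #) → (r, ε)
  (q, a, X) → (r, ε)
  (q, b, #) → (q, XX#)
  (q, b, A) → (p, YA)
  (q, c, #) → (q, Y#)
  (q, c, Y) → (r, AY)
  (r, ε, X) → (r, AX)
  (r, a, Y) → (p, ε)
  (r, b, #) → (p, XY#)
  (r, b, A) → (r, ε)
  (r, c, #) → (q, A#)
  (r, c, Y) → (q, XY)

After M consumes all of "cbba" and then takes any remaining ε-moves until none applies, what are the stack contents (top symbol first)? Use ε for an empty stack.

AXXY#

(p, cbba, #)
  read c, top #: go to r, push A# → (r, bba, A#)
  read b, top A: go to r, push ε → (r, ba, #)
  read b, top #: go to p, push XY# → (p, a, XY#)
  read a, top X: go to r, push XX → (r, ε, XXY#)
  ε-move, top X: go to r, push AX → (r, ε, AXXY#)
All input consumed in state r with stack AXXY#.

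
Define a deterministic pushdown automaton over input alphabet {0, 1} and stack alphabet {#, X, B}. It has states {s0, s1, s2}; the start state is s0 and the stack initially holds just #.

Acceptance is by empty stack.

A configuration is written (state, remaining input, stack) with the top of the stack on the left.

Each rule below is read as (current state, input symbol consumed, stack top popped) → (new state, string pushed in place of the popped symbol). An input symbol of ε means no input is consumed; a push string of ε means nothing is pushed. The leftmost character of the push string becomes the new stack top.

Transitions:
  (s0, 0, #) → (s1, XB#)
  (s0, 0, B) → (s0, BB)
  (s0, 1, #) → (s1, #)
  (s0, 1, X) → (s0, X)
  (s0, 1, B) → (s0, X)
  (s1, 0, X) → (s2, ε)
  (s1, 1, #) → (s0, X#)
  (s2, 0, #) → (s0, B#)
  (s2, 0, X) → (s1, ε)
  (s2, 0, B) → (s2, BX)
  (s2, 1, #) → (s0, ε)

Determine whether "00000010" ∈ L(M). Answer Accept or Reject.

(s0, 00000010, #)
  read 0, top #: go to s1, push XB# → (s1, 0000010, XB#)
  read 0, top X: go to s2, push ε → (s2, 000010, B#)
  read 0, top B: go to s2, push BX → (s2, 00010, BX#)
  read 0, top B: go to s2, push BX → (s2, 0010, BXX#)
  read 0, top B: go to s2, push BX → (s2, 010, BXXX#)
  read 0, top B: go to s2, push BX → (s2, 10, BXXXX#)
No transition applies at (s2, 10, BXXXX#); input not fully consumed.

Reject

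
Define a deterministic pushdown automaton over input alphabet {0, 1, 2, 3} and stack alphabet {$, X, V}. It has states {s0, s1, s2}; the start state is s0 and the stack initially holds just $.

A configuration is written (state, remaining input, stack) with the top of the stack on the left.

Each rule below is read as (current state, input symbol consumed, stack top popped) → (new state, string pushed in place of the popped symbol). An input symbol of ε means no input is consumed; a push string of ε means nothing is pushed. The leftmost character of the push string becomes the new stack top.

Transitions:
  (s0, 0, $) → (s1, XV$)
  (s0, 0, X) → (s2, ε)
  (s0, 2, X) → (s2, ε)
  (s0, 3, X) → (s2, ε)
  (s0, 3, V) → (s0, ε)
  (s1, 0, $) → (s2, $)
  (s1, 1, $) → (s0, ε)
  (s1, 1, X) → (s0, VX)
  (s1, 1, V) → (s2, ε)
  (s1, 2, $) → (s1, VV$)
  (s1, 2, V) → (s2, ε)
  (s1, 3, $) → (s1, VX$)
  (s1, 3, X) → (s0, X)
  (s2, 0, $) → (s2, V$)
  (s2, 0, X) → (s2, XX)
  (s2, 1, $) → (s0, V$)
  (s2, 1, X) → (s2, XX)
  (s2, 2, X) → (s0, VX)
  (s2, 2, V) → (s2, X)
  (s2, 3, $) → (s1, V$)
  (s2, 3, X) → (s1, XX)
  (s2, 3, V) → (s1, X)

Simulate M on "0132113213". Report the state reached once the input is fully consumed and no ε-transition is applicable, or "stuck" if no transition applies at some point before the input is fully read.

stuck

(s0, 0132113213, $) ⊢ (s1, 132113213, XV$) ⊢ (s0, 32113213, VXV$) ⊢ (s0, 2113213, XV$) ⊢ (s2, 113213, V$)
No transition for (s2, 1, top V); M blocks with input 113213 remaining.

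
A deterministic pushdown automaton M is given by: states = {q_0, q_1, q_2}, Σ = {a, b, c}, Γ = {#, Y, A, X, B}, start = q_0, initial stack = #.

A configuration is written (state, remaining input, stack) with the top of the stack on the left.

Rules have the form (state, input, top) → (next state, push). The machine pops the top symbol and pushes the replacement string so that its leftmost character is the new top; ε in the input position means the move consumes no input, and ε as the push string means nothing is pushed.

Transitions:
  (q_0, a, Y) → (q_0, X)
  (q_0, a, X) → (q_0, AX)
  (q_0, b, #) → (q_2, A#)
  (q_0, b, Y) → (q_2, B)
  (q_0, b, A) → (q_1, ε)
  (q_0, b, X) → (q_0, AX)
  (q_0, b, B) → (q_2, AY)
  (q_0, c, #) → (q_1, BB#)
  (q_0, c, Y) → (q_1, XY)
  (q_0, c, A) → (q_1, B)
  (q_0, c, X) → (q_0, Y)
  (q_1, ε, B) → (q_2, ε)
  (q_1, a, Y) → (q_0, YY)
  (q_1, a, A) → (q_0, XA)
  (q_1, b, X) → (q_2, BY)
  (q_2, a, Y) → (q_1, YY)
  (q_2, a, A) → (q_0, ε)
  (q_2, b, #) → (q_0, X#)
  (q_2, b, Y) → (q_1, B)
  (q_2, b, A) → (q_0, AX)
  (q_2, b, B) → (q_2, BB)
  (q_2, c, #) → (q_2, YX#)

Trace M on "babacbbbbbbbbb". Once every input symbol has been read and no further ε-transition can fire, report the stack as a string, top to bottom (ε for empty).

BBBBBBBBBB#

(q_0, babacbbbbbbbbb, #)
  read b, top #: go to q_2, push A# → (q_2, abacbbbbbbbbb, A#)
  read a, top A: go to q_0, push ε → (q_0, bacbbbbbbbbb, #)
  read b, top #: go to q_2, push A# → (q_2, acbbbbbbbbb, A#)
  read a, top A: go to q_0, push ε → (q_0, cbbbbbbbbb, #)
  read c, top #: go to q_1, push BB# → (q_1, bbbbbbbbb, BB#)
  ε-move, top B: go to q_2, push ε → (q_2, bbbbbbbbb, B#)
  read b, top B: go to q_2, push BB → (q_2, bbbbbbbb, BB#)
  read b, top B: go to q_2, push BB → (q_2, bbbbbbb, BBB#)
  read b, top B: go to q_2, push BB → (q_2, bbbbbb, BBBB#)
  read b, top B: go to q_2, push BB → (q_2, bbbbb, BBBBB#)
  read b, top B: go to q_2, push BB → (q_2, bbbb, BBBBBB#)
  read b, top B: go to q_2, push BB → (q_2, bbb, BBBBBBB#)
  read b, top B: go to q_2, push BB → (q_2, bb, BBBBBBBB#)
  read b, top B: go to q_2, push BB → (q_2, b, BBBBBBBBB#)
  read b, top B: go to q_2, push BB → (q_2, ε, BBBBBBBBBB#)
All input consumed in state q_2 with stack BBBBBBBBBB#.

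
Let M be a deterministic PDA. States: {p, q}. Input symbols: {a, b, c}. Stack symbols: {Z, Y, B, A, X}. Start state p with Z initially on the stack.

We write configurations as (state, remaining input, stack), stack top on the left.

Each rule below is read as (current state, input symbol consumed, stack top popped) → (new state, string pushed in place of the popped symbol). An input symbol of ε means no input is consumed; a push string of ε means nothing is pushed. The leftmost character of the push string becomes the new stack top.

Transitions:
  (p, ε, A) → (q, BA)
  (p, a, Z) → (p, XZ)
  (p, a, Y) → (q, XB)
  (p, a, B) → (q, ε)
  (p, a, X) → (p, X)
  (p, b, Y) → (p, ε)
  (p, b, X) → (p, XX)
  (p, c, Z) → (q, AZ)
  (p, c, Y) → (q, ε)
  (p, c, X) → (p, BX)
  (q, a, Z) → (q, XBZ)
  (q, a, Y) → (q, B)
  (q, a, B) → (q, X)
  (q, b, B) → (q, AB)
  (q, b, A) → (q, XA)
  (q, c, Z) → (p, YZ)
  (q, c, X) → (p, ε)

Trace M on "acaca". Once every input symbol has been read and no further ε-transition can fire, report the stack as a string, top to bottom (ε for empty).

(p, acaca, Z)
  read a, top Z: go to p, push XZ → (p, caca, XZ)
  read c, top X: go to p, push BX → (p, aca, BXZ)
  read a, top B: go to q, push ε → (q, ca, XZ)
  read c, top X: go to p, push ε → (p, a, Z)
  read a, top Z: go to p, push XZ → (p, ε, XZ)
All input consumed in state p with stack XZ.

XZ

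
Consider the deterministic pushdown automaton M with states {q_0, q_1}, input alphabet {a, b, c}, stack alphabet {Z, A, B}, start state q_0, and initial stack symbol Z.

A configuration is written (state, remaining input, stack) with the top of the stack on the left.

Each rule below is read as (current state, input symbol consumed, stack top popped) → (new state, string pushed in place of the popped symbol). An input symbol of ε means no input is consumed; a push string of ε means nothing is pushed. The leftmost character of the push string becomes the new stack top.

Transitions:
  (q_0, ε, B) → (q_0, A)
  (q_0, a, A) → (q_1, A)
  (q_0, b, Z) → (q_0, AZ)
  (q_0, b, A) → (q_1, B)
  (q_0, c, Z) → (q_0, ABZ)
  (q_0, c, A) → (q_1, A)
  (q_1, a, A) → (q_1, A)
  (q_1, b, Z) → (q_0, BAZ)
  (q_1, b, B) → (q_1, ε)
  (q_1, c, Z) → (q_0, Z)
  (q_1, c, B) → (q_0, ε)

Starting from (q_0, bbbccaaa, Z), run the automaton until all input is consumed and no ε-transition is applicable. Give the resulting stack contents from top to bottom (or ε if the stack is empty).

ABZ

(q_0, bbbccaaa, Z)
  read b, top Z: go to q_0, push AZ → (q_0, bbccaaa, AZ)
  read b, top A: go to q_1, push B → (q_1, bccaaa, BZ)
  read b, top B: go to q_1, push ε → (q_1, ccaaa, Z)
  read c, top Z: go to q_0, push Z → (q_0, caaa, Z)
  read c, top Z: go to q_0, push ABZ → (q_0, aaa, ABZ)
  read a, top A: go to q_1, push A → (q_1, aa, ABZ)
  read a, top A: go to q_1, push A → (q_1, a, ABZ)
  read a, top A: go to q_1, push A → (q_1, ε, ABZ)
All input consumed in state q_1 with stack ABZ.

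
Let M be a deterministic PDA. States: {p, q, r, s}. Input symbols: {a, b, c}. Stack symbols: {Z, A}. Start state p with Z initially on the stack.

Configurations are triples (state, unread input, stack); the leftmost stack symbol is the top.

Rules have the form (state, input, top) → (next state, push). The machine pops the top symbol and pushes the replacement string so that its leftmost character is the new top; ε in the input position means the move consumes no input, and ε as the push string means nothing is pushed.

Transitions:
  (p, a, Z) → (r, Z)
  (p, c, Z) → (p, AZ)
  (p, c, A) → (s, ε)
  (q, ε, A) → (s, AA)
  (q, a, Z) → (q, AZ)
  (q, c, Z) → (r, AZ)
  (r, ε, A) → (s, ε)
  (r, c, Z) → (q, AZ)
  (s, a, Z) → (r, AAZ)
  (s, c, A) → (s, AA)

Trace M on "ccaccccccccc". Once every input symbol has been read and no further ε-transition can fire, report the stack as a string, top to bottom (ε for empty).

(p, ccaccccccccc, Z) ⊢ (p, caccccccccc, AZ) ⊢ (s, accccccccc, Z) ⊢ (r, ccccccccc, AAZ) ⊢ (s, ccccccccc, AZ) ⊢ (s, cccccccc, AAZ) ⊢ (s, ccccccc, AAAZ) ⊢ (s, cccccc, AAAAZ) ⊢ (s, ccccc, AAAAAZ) ⊢ (s, cccc, AAAAAAZ) ⊢ (s, ccc, AAAAAAAZ) ⊢ (s, cc, AAAAAAAAZ) ⊢ (s, c, AAAAAAAAAZ) ⊢ (s, ε, AAAAAAAAAAZ)
All input consumed in state s with stack AAAAAAAAAAZ.

AAAAAAAAAAZ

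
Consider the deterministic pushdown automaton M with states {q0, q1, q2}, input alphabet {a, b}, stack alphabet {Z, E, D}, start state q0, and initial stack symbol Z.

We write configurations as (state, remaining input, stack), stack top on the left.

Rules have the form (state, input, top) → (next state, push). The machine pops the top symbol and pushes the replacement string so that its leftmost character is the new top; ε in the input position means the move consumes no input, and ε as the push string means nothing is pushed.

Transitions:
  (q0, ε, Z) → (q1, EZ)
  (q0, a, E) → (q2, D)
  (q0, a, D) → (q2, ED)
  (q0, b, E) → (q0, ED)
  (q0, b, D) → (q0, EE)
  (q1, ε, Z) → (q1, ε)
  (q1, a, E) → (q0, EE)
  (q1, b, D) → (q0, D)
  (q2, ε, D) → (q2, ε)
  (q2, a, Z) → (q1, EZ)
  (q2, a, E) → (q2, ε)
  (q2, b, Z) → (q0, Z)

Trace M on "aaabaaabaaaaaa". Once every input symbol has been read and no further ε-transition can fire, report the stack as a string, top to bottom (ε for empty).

(q0, aaabaaabaaaaaa, Z)
  ε-move, top Z: go to q1, push EZ → (q1, aaabaaabaaaaaa, EZ)
  read a, top E: go to q0, push EE → (q0, aabaaabaaaaaa, EEZ)
  read a, top E: go to q2, push D → (q2, abaaabaaaaaa, DEZ)
  ε-move, top D: go to q2, push ε → (q2, abaaabaaaaaa, EZ)
  read a, top E: go to q2, push ε → (q2, baaabaaaaaa, Z)
  read b, top Z: go to q0, push Z → (q0, aaabaaaaaa, Z)
  ε-move, top Z: go to q1, push EZ → (q1, aaabaaaaaa, EZ)
  read a, top E: go to q0, push EE → (q0, aabaaaaaa, EEZ)
  read a, top E: go to q2, push D → (q2, abaaaaaa, DEZ)
  ε-move, top D: go to q2, push ε → (q2, abaaaaaa, EZ)
  read a, top E: go to q2, push ε → (q2, baaaaaa, Z)
  read b, top Z: go to q0, push Z → (q0, aaaaaa, Z)
  ε-move, top Z: go to q1, push EZ → (q1, aaaaaa, EZ)
  read a, top E: go to q0, push EE → (q0, aaaaa, EEZ)
  read a, top E: go to q2, push D → (q2, aaaa, DEZ)
  ε-move, top D: go to q2, push ε → (q2, aaaa, EZ)
  read a, top E: go to q2, push ε → (q2, aaa, Z)
  read a, top Z: go to q1, push EZ → (q1, aa, EZ)
  read a, top E: go to q0, push EE → (q0, a, EEZ)
  read a, top E: go to q2, push D → (q2, ε, DEZ)
  ε-move, top D: go to q2, push ε → (q2, ε, EZ)
All input consumed in state q2 with stack EZ.

EZ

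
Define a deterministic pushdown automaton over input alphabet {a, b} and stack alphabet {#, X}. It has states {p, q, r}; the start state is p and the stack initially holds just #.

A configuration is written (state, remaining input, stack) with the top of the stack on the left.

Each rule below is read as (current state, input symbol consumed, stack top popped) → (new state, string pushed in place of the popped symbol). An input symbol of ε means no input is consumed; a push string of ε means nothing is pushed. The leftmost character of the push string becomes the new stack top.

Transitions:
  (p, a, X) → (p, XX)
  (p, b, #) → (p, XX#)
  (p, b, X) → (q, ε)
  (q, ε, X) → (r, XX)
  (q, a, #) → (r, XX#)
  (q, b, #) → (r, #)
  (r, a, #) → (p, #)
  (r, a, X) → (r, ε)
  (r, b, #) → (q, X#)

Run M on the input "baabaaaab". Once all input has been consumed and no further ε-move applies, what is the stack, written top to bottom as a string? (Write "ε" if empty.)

XX#

(p, baabaaaab, #) ⊢ (p, aabaaaab, XX#) ⊢ (p, abaaaab, XXX#) ⊢ (p, baaaab, XXXX#) ⊢ (q, aaaab, XXX#) ⊢ (r, aaaab, XXXX#) ⊢ (r, aaab, XXX#) ⊢ (r, aab, XX#) ⊢ (r, ab, X#) ⊢ (r, b, #) ⊢ (q, ε, X#) ⊢ (r, ε, XX#)
All input consumed in state r with stack XX#.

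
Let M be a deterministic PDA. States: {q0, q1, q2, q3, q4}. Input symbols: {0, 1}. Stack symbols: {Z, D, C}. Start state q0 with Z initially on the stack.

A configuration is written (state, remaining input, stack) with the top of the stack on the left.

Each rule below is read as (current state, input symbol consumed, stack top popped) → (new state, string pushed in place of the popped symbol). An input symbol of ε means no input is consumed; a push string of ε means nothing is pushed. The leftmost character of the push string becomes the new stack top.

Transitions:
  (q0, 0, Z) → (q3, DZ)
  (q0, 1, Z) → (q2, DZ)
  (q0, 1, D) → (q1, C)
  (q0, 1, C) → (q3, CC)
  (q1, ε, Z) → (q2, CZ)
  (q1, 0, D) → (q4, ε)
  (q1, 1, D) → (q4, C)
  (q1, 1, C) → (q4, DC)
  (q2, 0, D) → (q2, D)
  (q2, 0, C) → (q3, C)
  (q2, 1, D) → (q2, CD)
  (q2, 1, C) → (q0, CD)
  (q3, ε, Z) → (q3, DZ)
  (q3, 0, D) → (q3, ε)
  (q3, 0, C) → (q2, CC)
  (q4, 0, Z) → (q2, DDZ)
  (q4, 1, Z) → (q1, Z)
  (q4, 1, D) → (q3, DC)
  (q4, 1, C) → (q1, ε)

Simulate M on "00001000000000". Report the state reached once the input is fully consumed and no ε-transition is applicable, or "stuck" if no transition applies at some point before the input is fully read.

stuck

(q0, 00001000000000, Z) ⊢ (q3, 0001000000000, DZ) ⊢ (q3, 001000000000, Z) ⊢ (q3, 001000000000, DZ) ⊢ (q3, 01000000000, Z) ⊢ (q3, 01000000000, DZ) ⊢ (q3, 1000000000, Z) ⊢ (q3, 1000000000, DZ)
No transition for (q3, 1, top D); M blocks with input 1000000000 remaining.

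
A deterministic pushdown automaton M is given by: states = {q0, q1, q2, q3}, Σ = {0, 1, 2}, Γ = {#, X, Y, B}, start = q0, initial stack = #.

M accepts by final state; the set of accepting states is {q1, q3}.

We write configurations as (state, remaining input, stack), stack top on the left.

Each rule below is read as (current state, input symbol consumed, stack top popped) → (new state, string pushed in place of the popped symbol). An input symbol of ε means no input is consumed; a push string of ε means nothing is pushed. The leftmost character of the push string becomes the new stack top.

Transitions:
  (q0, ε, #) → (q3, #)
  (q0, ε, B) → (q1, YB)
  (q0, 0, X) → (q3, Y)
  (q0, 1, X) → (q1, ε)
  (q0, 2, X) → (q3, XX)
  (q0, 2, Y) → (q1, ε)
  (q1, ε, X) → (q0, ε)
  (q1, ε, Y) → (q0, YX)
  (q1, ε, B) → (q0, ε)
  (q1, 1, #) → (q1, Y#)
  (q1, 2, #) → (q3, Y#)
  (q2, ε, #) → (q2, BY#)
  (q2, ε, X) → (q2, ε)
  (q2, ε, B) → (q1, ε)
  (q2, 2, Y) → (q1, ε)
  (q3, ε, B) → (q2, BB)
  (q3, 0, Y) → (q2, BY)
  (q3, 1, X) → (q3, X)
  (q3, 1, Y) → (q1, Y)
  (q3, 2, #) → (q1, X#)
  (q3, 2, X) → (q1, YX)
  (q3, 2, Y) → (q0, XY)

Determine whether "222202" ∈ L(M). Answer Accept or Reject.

(q0, 222202, #) ⊢ (q3, 222202, #) ⊢ (q1, 22202, X#) ⊢ (q0, 22202, #) ⊢ (q3, 22202, #) ⊢ (q1, 2202, X#) ⊢ (q0, 2202, #) ⊢ (q3, 2202, #) ⊢ (q1, 202, X#) ⊢ (q0, 202, #) ⊢ (q3, 202, #) ⊢ (q1, 02, X#) ⊢ (q0, 02, #) ⊢ (q3, 02, #)
No transition applies at (q3, 02, #); input not fully consumed.

Reject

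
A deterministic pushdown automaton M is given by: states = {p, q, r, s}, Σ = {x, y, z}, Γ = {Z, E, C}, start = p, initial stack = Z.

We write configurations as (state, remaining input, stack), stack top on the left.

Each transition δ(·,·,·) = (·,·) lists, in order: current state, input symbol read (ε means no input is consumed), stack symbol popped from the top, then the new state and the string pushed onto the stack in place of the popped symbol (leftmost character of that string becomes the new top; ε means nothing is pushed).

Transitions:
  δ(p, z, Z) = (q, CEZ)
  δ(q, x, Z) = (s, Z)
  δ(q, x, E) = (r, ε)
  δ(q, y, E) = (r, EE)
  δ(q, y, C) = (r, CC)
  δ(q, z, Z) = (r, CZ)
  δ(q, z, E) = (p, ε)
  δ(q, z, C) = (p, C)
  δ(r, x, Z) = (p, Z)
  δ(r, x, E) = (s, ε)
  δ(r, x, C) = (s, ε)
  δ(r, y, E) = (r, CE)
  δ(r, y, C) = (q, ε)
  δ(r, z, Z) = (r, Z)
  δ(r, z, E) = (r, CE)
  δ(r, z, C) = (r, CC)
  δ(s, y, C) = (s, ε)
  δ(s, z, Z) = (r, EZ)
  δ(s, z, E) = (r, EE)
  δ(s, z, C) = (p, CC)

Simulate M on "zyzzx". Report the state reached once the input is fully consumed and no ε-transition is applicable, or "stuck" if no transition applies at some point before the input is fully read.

s

(p, zyzzx, Z)
  read z, top Z: go to q, push CEZ → (q, yzzx, CEZ)
  read y, top C: go to r, push CC → (r, zzx, CCEZ)
  read z, top C: go to r, push CC → (r, zx, CCCEZ)
  read z, top C: go to r, push CC → (r, x, CCCCEZ)
  read x, top C: go to s, push ε → (s, ε, CCCEZ)
All input consumed; M is in state s.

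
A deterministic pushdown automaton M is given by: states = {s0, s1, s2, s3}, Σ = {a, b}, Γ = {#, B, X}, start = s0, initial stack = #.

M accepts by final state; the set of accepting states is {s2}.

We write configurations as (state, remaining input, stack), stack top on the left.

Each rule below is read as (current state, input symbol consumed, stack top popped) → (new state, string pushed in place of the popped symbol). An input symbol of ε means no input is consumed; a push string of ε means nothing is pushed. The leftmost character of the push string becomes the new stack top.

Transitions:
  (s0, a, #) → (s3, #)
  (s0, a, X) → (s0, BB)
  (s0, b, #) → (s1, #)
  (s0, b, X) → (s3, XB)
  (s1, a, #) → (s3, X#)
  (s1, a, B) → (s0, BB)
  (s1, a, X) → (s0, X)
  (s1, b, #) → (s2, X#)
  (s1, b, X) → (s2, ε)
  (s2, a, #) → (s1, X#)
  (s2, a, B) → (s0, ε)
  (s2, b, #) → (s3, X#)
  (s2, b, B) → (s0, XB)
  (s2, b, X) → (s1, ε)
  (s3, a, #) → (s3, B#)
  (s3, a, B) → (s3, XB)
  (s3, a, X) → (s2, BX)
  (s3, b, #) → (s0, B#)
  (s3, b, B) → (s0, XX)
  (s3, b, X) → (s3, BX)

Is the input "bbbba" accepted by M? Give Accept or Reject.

(s0, bbbba, #)
  read b, top #: go to s1, push # → (s1, bbba, #)
  read b, top #: go to s2, push X# → (s2, bba, X#)
  read b, top X: go to s1, push ε → (s1, ba, #)
  read b, top #: go to s2, push X# → (s2, a, X#)
No transition applies at (s2, a, X#); input not fully consumed.

Reject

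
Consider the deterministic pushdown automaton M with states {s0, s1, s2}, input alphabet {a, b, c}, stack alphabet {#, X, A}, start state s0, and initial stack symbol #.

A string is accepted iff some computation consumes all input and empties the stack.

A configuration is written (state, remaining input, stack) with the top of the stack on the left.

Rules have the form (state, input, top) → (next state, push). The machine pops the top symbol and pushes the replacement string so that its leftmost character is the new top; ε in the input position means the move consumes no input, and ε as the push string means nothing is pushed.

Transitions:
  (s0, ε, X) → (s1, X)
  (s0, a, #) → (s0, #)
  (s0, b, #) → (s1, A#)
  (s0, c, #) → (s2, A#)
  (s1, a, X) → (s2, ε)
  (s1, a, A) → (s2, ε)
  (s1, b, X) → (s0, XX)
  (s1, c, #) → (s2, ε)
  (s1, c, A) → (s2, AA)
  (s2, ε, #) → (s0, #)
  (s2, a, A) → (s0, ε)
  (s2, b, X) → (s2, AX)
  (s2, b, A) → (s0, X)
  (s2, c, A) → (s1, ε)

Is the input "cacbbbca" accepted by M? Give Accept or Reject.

(s0, cacbbbca, #)
  read c, top #: go to s2, push A# → (s2, acbbbca, A#)
  read a, top A: go to s0, push ε → (s0, cbbbca, #)
  read c, top #: go to s2, push A# → (s2, bbbca, A#)
  read b, top A: go to s0, push X → (s0, bbca, X#)
  ε-move, top X: go to s1, push X → (s1, bbca, X#)
  read b, top X: go to s0, push XX → (s0, bca, XX#)
  ε-move, top X: go to s1, push X → (s1, bca, XX#)
  read b, top X: go to s0, push XX → (s0, ca, XXX#)
  ε-move, top X: go to s1, push X → (s1, ca, XXX#)
No transition applies at (s1, ca, XXX#); input not fully consumed.

Reject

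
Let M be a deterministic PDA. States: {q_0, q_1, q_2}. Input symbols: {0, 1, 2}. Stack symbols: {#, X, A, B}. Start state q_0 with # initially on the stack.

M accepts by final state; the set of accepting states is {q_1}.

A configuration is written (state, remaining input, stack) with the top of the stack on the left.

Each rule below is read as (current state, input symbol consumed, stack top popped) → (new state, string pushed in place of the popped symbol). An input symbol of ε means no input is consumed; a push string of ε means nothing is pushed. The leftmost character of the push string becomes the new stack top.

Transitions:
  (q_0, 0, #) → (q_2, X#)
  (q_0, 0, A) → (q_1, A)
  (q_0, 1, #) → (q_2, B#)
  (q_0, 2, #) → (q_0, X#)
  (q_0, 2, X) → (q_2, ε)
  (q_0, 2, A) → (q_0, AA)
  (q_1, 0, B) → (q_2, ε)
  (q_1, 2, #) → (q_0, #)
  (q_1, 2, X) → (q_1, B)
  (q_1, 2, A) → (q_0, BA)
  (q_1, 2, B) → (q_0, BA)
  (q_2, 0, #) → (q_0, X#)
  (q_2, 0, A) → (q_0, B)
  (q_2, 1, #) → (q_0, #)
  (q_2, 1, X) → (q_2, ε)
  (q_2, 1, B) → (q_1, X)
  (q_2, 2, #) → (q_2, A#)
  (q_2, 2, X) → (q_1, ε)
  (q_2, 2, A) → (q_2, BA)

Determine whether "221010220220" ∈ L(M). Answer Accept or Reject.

Reject

(q_0, 221010220220, #)
  read 2, top #: go to q_0, push X# → (q_0, 21010220220, X#)
  read 2, top X: go to q_2, push ε → (q_2, 1010220220, #)
  read 1, top #: go to q_0, push # → (q_0, 010220220, #)
  read 0, top #: go to q_2, push X# → (q_2, 10220220, X#)
  read 1, top X: go to q_2, push ε → (q_2, 0220220, #)
  read 0, top #: go to q_0, push X# → (q_0, 220220, X#)
  read 2, top X: go to q_2, push ε → (q_2, 20220, #)
  read 2, top #: go to q_2, push A# → (q_2, 0220, A#)
  read 0, top A: go to q_0, push B → (q_0, 220, B#)
No transition applies at (q_0, 220, B#); input not fully consumed.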